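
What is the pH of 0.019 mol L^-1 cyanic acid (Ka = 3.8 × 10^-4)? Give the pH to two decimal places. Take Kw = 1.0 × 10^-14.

pH = 2.60

HOCN ⇌ OCN- + H+
From the ICE table, Ka = x²/(0.019 − x) = 3.8 × 10^-4.
Here C₀/Ka ≈ 50, so the small-x approximation fails. Use the quadratic:
x = (−Ka + √(Ka² + 4·Ka·C₀))/2 = 2.50 × 10^-3 M
pH = −log(2.50 × 10^-3) = 2.60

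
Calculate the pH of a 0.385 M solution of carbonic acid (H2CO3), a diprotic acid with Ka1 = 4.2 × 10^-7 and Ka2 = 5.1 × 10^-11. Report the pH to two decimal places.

Since Ka1 ≫ Ka2, the first ionization dominates [H+].
Ka1 = x²/(0.385 − x) = 4.2 × 10^-7
x ≈ √(4.2 × 10^-7 × 0.385) = 4.02 × 10^-4 M
pH = −log(4.02 × 10^-4) = 3.40

pH = 3.40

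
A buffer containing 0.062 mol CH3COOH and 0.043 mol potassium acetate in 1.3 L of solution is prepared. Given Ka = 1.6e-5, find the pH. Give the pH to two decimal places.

pH = 4.64

pKa = −log(1.6 × 10^-5) = 4.796
pH = pKa + log([A⁻]/[HA]) = 4.796 + log(0.043/0.062)
pH = 4.796 + (-0.159) = 4.64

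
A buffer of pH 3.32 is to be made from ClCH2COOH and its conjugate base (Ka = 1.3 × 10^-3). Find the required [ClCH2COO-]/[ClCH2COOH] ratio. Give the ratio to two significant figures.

pKa = -log(1.3 × 10^-3) = 2.886
pH = pKa + log(r) ⇒ log(r) = 3.32 − 2.886 = +0.434
r = [ClCH2COO-]/[ClCH2COOH] = 10^(+0.434) = 2.72

ratio = 2.7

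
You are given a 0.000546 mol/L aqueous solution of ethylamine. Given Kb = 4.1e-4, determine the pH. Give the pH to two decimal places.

C2H5NH2 + H2O ⇌ C2H5NH3+ + OH-
From the ICE table, Kb = [OH-]²/(0.000546 − [OH-]) = 4.1 × 10^-4.
Here C₀/Kb ≈ 1.33, so the small-[OH-] approximation fails. Use the quadratic:
[OH-] = [−0.00041 + √(0.00041² + 8.95e-07)]/2 = 3.11 × 10^-4 M
pOH = 3.51, so pH = 14.00 − pOH = 10.49

pH = 10.49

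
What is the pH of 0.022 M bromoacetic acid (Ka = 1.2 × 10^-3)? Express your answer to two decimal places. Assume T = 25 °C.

BrCH2COOH ⇌ BrCH2COO- + H+
From the ICE table, Ka = [H+]²/(0.022 − [H+]) = 1.2 × 10^-3.
Here C₀/Ka ≈ 18.3, so the small-[H+] approximation fails. Use the quadratic:
[H+] = [−0.0012 + √(0.0012² + 0.000106)]/2 = 4.57 × 10^-3 M
pH = −log[H+] = −log(4.57 × 10^-3) = 2.34

pH = 2.34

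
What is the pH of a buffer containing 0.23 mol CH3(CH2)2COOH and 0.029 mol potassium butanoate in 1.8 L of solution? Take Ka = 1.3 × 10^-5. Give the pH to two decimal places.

pKa = −log(1.3 × 10^-5) = 4.886
Henderson–Hasselbalch: pH = pKa + log([CH3(CH2)2COO-]/[CH3(CH2)2COOH]) = 4.886 + log(0.029/0.23)
pH = 4.886 + (-0.899) = 3.99

pH = 3.99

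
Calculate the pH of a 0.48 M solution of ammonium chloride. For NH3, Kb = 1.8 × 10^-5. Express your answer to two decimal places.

pH = 4.79

NH4+ is the conjugate acid of the weak base NH3.
Ka = Kw/Kb = 1.0×10^-14 / 1.8 × 10^-5 = 5.56 × 10^-10
Ka = [H+]²/(0.48 − [H+]) = 5.56 × 10^-10
Neglecting [H+] in the denominator: [H+] = √(5.56 × 10^-10 × 0.48) = 1.63 × 10^-5 M
([H+]/C₀ = 0.0034% < 5%, so the approximation holds.)
pH = −log(1.63 × 10^-5) = 4.79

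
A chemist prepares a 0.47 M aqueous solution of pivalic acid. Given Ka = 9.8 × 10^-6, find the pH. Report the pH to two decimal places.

(CH3)3CCOOH ⇌ (CH3)3CCOO- + H+
Let x = [H+] at equilibrium. Ka = x²/(0.47 − x).
Neglecting x in the denominator: x = √(9.8 × 10^-6 × 0.47) = 2.15 × 10^-3 M
pH = −log(2.15 × 10^-3) = 2.67

pH = 2.67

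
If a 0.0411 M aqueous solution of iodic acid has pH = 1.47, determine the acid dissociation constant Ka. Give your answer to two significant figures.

[H+] = 10^(-1.47) = 3.39 × 10^-2 M
At equilibrium [HA] = 0.0411 − 3.39 × 10^-2 = 7.20 × 10^-3 M
Ka = [H+][A-]/[HA] = (3.39 × 10^-2)² / 7.20 × 10^-3 = 1.6 × 10^-1

Ka = 1.6 × 10^-1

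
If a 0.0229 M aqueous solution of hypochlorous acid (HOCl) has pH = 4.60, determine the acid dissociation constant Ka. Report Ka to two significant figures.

[H+] = 10^(-4.60) = 2.51 × 10^-5 M
At equilibrium [HA] = 0.0229 − 2.51 × 10^-5 = 2.29 × 10^-2 M
Ka = [H+][A-]/[HA] = (2.51 × 10^-5)² / 2.29 × 10^-2 = 2.8 × 10^-8

Ka = 2.8 × 10^-8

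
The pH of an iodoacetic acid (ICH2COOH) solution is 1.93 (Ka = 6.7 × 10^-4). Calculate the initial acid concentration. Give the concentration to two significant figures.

[H+] = 10^(-1.93) = 1.17 × 10^-2 M = x
Ka = x²/(C₀ − x) ⇒ C₀ = x + x²/Ka
C₀ = 1.17 × 10^-2 + (1.17 × 10^-2)²/(6.7 × 10^-4) = 2.16 × 10^-1 M

C₀ = 2.2 × 10^-1 M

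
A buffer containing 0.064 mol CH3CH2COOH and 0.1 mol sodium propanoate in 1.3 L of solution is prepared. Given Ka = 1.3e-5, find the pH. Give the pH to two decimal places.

pH = 5.08

pKa = −log(1.3 × 10^-5) = 4.886
pH = pKa + log([A⁻]/[HA]) = 4.886 + log(0.1/0.064)
pH = 4.886 + (+0.194) = 5.08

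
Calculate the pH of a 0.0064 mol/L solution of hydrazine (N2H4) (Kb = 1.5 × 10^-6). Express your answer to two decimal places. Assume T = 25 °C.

pH = 9.99

N2H4 + H2O ⇌ N2H5+ + OH-
Kb = x²/(0.0064 − x) = 1.5 × 10^-6
Since Kb ≪ C₀, x ≈ √(Kb·C₀) = 9.80 × 10^-5 M.
pOH = 4.01, so pH = 14.00 − pOH = 9.99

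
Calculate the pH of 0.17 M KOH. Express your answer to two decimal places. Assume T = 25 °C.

pH = 13.23

KOH is a strong base; [OH-] = 0.17 M.
pOH = -log(0.17) = 0.77
pH = 14.00 - 0.77 = 13.23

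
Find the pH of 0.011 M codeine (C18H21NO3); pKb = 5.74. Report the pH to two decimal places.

pH = 10.15

C18H21NO3 + H2O ⇌ C18H22NO3+ + OH-
Kb = 10^(−5.74) = 1.82 × 10^-6
Kb = [OH-]²/(0.011 − [OH-]) = 1.82 × 10^-6
Assume [OH-] ≪ 0.011: [OH-] ≈ √(1.82 × 10^-6 × 0.011) = 1.41 × 10^-4 M
pOH = 3.85, so pH = 14.00 − pOH = 10.15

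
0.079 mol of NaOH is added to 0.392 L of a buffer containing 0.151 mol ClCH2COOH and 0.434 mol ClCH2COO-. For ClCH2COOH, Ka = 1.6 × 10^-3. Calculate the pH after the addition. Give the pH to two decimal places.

pH = 3.65

OH- converts ClCH2COOH to ClCH2COO-: ClCH2COOH → 0.072 mol, ClCH2COO- → 0.513 mol.
pKa = −log(1.6 × 10^-3) = 2.796
pH = pKa + log([A⁻]/[HA]) = 2.796 + log(0.513/0.072) = 2.796 +0.853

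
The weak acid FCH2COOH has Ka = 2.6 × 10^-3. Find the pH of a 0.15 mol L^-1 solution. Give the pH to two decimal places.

FCH2COOH ⇌ FCH2COO- + H+
From the ICE table, Ka = [H+]²/(0.15 − [H+]) = 2.6 × 10^-3.
The 5% rule fails; solving [H+]² + Ka·[H+] − Ka·C₀ = 0 exactly:
[H+] = (−Ka + √(Ka² + 4·Ka·C₀))/2 = 1.85 × 10^-2 M
pH = −log[H+] = −log(1.85 × 10^-2) = 1.73

pH = 1.73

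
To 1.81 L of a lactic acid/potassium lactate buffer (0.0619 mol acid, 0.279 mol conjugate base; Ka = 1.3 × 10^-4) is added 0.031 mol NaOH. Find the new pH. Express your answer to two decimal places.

After neutralization: n(CH3CH(OH)COOH) = 0.0309 mol, n(CH3CH(OH)COO-) = 0.31 mol.
pKa = −log(1.3 × 10^-4) = 3.886
Henderson–Hasselbalch with mole ratio 0.31/0.0309: pH = 3.886 + (+1.001)

pH = 4.89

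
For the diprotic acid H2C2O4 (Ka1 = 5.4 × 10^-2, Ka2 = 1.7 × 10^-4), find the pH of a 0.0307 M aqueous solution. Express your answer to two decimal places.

Since Ka1 ≫ Ka2, the first ionization dominates [H+].
Ka1 = x²/(0.0307 − x) = 5.4 × 10^-2
Solving the quadratic: x = (−Ka1 + √(Ka1² + 4·Ka1·C₀))/2 = 2.19 × 10^-2 M
pH = −log(2.19 × 10^-2) = 1.66

pH = 1.66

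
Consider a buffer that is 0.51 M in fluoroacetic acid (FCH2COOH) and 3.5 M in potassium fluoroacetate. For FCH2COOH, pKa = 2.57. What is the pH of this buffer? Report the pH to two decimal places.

pH = 3.41

Henderson–Hasselbalch: pH = pKa + log([FCH2COO-]/[FCH2COOH]) = 2.57 + log(3.5/0.51)
pH = 2.57 + (+0.836) = 3.41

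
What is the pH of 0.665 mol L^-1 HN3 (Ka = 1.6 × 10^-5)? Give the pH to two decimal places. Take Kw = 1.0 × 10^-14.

HN3 ⇌ N3- + H+
Ka = [H+]²/(0.665 − [H+]) = 1.6 × 10^-5
Since Ka ≪ C₀, [H+] ≈ √(Ka·C₀) = 3.26 × 10^-3 M.
pH = −log[H+] = −log(3.26 × 10^-3) = 2.49

pH = 2.49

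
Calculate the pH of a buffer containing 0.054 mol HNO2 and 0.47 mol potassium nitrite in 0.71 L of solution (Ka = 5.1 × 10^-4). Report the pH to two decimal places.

pKa = −log(5.1 × 10^-4) = 3.292
Using pH = pKa + log([base]/[acid]) with [base]/[acid] = 0.47/0.054:
pH = 3.292 + (+0.940) = 4.23

pH = 4.23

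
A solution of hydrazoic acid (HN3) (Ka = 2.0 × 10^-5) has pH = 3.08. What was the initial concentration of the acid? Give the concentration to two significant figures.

C₀ = 3.5 × 10^-2 M

[H+] = 10^(-3.08) = 8.32 × 10^-4 M = x
Ka = x²/(C₀ − x) ⇒ C₀ = x + x²/Ka
C₀ = 8.32 × 10^-4 + (8.32 × 10^-4)²/(2.0 × 10^-5) = 3.54 × 10^-2 M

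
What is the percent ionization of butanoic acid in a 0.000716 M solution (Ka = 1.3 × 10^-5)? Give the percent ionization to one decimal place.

CH3(CH2)2COOH ⇌ CH3(CH2)2COO- + H+; let x = [H+] at equilibrium.
Solve x² + 1.3e-05x − 9.31e-09 = 0 → x = 9.02 × 10^-5 M
% ionization = x/C₀ × 100% = 9.02 × 10^-5/0.000716 × 100% = 12.6%

12.6%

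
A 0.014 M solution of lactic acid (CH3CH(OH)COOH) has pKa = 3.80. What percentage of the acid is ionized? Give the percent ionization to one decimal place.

10.1%

CH3CH(OH)COOH ⇌ CH3CH(OH)COO- + H+; let x = [H+] at equilibrium.
Ka = 10^(−3.80) = 1.58 × 10^-4
Solve x² + 0.000158x − 2.21e-06 = 0 → x = 1.41 × 10^-3 M
% ionization = x/C₀ × 100% = 1.41 × 10^-3/0.014 × 100% = 10.1%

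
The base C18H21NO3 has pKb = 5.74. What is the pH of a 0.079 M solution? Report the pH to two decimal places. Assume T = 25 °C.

pH = 10.58

C18H21NO3 + H2O ⇌ C18H22NO3+ + OH-
Kb = 10^(−5.74) = 1.82 × 10^-6
Kb = [OH-]²/(0.079 − [OH-]) = 1.82 × 10^-6
Assume [OH-] ≪ 0.079: [OH-] ≈ √(1.82 × 10^-6 × 0.079) = 3.79 × 10^-4 M
([OH-]/C₀ = 0.48% < 5%, so the approximation holds.)
pOH = −log(3.79 × 10^-4) = 3.42; pH = 14.00 − 3.42 = 10.58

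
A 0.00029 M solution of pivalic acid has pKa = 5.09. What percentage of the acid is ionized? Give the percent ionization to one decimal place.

15.4%

(CH3)3CCOOH ⇌ (CH3)3CCOO- + H+; let x = [H+] at equilibrium.
Ka = 10^(−5.09) = 8.13 × 10^-6
Solve x² + 8.13e-06x − 2.36e-09 = 0 → x = 4.47 × 10^-5 M
% ionization = x/C₀ × 100% = 4.47 × 10^-5/0.00029 × 100% = 15.4%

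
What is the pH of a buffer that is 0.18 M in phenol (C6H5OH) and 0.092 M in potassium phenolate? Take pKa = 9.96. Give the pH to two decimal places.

pH = 9.67

Using pH = pKa + log([base]/[acid]) with [base]/[acid] = 0.092/0.18:
pH = 9.96 + (-0.291) = 9.67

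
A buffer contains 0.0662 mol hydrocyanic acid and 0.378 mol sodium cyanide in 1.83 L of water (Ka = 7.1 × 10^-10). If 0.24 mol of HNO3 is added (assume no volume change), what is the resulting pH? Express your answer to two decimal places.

Added H+ converts CN- to HCN: HCN → 0.306 mol, CN- → 0.138 mol.
pKa = −log(7.1 × 10^-10) = 9.149
pH = pKa + log([A⁻]/[HA]) = 9.149 + log(0.138/0.306) = 9.149 -0.346

pH = 8.80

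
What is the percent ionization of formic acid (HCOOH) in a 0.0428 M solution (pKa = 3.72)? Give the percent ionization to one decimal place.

6.5%

HCOOH ⇌ HCOO- + H+; let x = [H+] at equilibrium.
Ka = 10^(−3.72) = 1.91 × 10^-4
Solve x² + 0.000191x − 8.17e-06 = 0 → x = 2.77 × 10^-3 M
% ionization = x/C₀ × 100% = 2.77 × 10^-3/0.0428 × 100% = 6.5%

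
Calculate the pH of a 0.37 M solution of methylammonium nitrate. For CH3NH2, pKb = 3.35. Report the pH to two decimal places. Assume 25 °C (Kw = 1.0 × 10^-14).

pH = 5.54

CH3NH3+ is the conjugate acid of the weak base CH3NH2.
Kb = 10^(−3.35) = 4.47 × 10^-4
Ka = Kw/Kb = 1.0×10^-14 / 4.47 × 10^-4 = 2.24 × 10^-11
Ka = x²/(0.37 − x) = 2.24 × 10^-11
Neglecting x in the denominator: x = √(2.24 × 10^-11 × 0.37) = 2.88 × 10^-6 M
Check: 0.00078% ionized — well under 5%, approximation valid.
pH = −log(2.88 × 10^-6) = 5.54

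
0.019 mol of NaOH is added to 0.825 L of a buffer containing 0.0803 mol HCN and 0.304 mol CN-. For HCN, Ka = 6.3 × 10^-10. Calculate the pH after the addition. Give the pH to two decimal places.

After neutralization: n(HCN) = 0.0613 mol, n(CN-) = 0.323 mol.
pKa = −log(6.3 × 10^-10) = 9.201
pH = pKa + log([A⁻]/[HA]) = 9.201 + log(0.323/0.0613) = 9.201 +0.722

pH = 9.92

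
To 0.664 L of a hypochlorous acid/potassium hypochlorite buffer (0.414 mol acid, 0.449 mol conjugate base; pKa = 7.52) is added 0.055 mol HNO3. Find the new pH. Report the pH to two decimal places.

After neutralization: n(HOCl) = 0.469 mol, n(OCl-) = 0.394 mol.
pH = pKa + log(n_OCl-/n_HOCl) = 7.52 + log(0.394/0.469) = 7.52 + (-0.076)

pH = 7.44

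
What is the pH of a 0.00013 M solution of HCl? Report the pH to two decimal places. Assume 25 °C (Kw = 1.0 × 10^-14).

HCl is a strong acid and dissociates completely, so [H+] = 0.00013 M.
pH = -log(0.00013) = 3.89

pH = 3.89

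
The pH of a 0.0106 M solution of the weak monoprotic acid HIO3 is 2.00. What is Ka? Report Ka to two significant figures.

Ka = 1.7 × 10^-1

[H+] = 10^(-2.00) = 1.00 × 10^-2 M
At equilibrium [HA] = 0.0106 − 1.00 × 10^-2 = 6.00 × 10^-4 M
Ka = [H+][A-]/[HA] = (1.00 × 10^-2)² / 6.00 × 10^-4 = 1.7 × 10^-1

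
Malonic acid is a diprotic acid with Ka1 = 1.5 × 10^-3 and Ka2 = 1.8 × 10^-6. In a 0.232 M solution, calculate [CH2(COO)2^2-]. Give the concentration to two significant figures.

First ionization gives [H+] ≈ [CH2(COOH)COO-] = 1.79 × 10^-2 M.
Second step: Ka2 = [H+][CH2(COO)2^2-]/[CH2(COOH)COO-] ≈ [CH2(COO)2^2-] (since [H+] ≈ [CH2(COOH)COO-]).
So [CH2(COO)2^2-] ≈ Ka2.

1.8 × 10^-6 M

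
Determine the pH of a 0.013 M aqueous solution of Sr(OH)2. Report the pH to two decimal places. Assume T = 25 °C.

pH = 12.41

Sr(OH)2 is a strong base (each formula unit releases 2 OH-); [OH-] = 0.026 M.
pOH = -log(0.026) = 1.59
pH = 14.00 - 1.59 = 12.41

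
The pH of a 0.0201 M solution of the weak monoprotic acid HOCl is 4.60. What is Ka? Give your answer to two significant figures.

Ka = 3.1 × 10^-8

[H+] = 10^(-4.60) = 2.51 × 10^-5 M
At equilibrium [HA] = 0.0201 − 2.51 × 10^-5 = 2.01 × 10^-2 M
Ka = [H+][A-]/[HA] = (2.51 × 10^-5)² / 2.01 × 10^-2 = 3.1 × 10^-8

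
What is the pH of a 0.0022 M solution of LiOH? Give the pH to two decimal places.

LiOH is a strong base; [OH-] = 0.0022 M.
pOH = -log(0.0022) = 2.66
pH = 14.00 - 2.66 = 11.34

pH = 11.34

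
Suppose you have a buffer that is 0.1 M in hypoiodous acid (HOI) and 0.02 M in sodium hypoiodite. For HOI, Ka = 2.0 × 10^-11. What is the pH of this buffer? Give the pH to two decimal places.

pKa = −log(2.0 × 10^-11) = 10.699
Using pH = pKa + log([base]/[acid]) with [base]/[acid] = 0.02/0.1:
pH = 10.699 + (-0.699) = 10.00

pH = 10.00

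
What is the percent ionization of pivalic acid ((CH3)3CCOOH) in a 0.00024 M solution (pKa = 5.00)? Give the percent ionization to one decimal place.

(CH3)3CCOOH ⇌ (CH3)3CCOO- + H+; let x = [H+] at equilibrium.
Ka = 10^(−5.00) = 1.00 × 10^-5
Ka = x²/(C₀ − x); solving the quadratic gives x = 4.42 × 10^-5 M.
Fraction ionized = 4.42 × 10^-5 / 0.00024 = 0.1842 → 18.4%

18.4%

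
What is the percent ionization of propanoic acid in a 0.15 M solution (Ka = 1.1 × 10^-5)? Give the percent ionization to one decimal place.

CH3CH2COOH ⇌ CH3CH2COO- + H+; let x = [H+] at equilibrium.
x ≈ √(Ka·C₀) = √(1.1 × 10^-5 × 0.15) = 1.28 × 10^-3 M
Fraction ionized = 1.28 × 10^-3 / 0.15 = 0.0085 → 0.9%

0.9%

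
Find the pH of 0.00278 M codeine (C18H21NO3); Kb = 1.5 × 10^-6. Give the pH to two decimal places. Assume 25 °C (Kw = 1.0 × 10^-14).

pH = 9.81

C18H21NO3 + H2O ⇌ C18H22NO3+ + OH-
From the ICE table, Kb = [OH-]²/(0.00278 − [OH-]) = 1.5 × 10^-6.
Since Kb ≪ C₀, [OH-] ≈ √(Kb·C₀) = 6.46 × 10^-5 M.
pOH = −log(6.46 × 10^-5) = 4.19; pH = 14.00 − 4.19 = 9.81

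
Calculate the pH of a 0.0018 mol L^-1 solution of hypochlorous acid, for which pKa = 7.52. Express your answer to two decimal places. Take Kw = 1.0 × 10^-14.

pH = 5.13

HOCl ⇌ OCl- + H+
Ka = 10^(−7.52) = 3.02 × 10^-8
Ka = [H+]²/(0.0018 − [H+]) = 3.02 × 10^-8
Neglecting [H+] in the denominator: [H+] = √(3.02 × 10^-8 × 0.0018) = 7.37 × 10^-6 M
Check: 0.41% ionized — well under 5%, approximation valid.
pH = −log(7.37 × 10^-6) = 5.13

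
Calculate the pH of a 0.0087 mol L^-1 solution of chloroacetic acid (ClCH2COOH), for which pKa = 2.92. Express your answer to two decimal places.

pH = 2.57

ClCH2COOH ⇌ ClCH2COO- + H+
Ka = 10^(−2.92) = 1.20 × 10^-3
From the ICE table, Ka = x²/(0.0087 − x) = 1.20 × 10^-3.
The 5% rule fails; solving x² + Ka·x − Ka·C₀ = 0 exactly:
x = (−Ka + √(Ka² + 4·Ka·C₀))/2 = 2.69 × 10^-3 M
pH = −log(2.69 × 10^-3) = 2.57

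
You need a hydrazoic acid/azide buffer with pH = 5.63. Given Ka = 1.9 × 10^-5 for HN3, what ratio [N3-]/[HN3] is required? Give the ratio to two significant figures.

ratio = 8.1

pKa = -log(1.9 × 10^-5) = 4.721
pH = pKa + log(r) ⇒ log(r) = 5.63 − 4.721 = +0.909
r = [N3-]/[HN3] = 10^(+0.909) = 8.11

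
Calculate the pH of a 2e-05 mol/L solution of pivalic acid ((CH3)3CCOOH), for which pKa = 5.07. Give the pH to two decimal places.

pH = 5.02

(CH3)3CCOOH ⇌ (CH3)3CCOO- + H+
Ka = 10^(−5.07) = 8.51 × 10^-6
Let x = [H+] at equilibrium. Ka = x²/(2e-05 − x).
The 5% rule fails; solving x² + Ka·x − Ka·C₀ = 0 exactly:
x = (−Ka + √(Ka² + 4·Ka·C₀))/2 = 9.47 × 10^-6 M
pH = −log[H+] = −log(9.47 × 10^-6) = 5.02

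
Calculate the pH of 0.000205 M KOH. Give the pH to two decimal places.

pH = 10.31

KOH is a strong base; [OH-] = 0.000205 M.
pOH = -log(0.000205) = 3.69
pH = 14.00 - 3.69 = 10.31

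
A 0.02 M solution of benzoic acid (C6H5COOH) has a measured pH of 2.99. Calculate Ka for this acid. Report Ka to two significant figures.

Ka = 5.5 × 10^-5

[H+] = 10^(-2.99) = 1.02 × 10^-3 M
At equilibrium [HA] = 0.02 − 1.02 × 10^-3 = 1.90 × 10^-2 M
Ka = [H+][A-]/[HA] = (1.02 × 10^-3)² / 1.90 × 10^-2 = 5.5 × 10^-5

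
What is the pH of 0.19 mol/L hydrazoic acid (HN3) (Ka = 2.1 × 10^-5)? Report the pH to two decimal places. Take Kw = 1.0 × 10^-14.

HN3 ⇌ N3- + H+
From the ICE table, Ka = [H+]²/(0.19 − [H+]) = 2.1 × 10^-5.
Assume [H+] ≪ 0.19: [H+] ≈ √(2.1 × 10^-5 × 0.19) = 2.00 × 10^-3 M
Check: 1.1% ionized — well under 5%, approximation valid.
pH = −log(2.00 × 10^-3) = 2.70

pH = 2.70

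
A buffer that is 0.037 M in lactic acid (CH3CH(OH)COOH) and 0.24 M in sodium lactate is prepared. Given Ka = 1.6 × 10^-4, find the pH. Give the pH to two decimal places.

pKa = −log(1.6 × 10^-4) = 3.796
pH = pKa + log([A⁻]/[HA]) = 3.796 + log(0.24/0.037)
pH = 3.796 + (+0.812) = 4.61

pH = 4.61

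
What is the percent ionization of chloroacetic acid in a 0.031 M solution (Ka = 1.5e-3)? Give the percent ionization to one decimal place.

19.7%

ClCH2COOH ⇌ ClCH2COO- + H+; let x = [H+] at equilibrium.
Ka = x²/(C₀ − x); solving the quadratic gives x = 6.11 × 10^-3 M.
Fraction ionized = 6.11 × 10^-3 / 0.031 = 0.1971 → 19.7%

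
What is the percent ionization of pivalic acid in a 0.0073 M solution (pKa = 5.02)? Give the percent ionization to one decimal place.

3.6%

(CH3)3CCOOH ⇌ (CH3)3CCOO- + H+; let x = [H+] at equilibrium.
Ka = 10^(−5.02) = 9.55 × 10^-6
x ≈ √(Ka·C₀) = √(9.55 × 10^-6 × 0.0073) = 2.64 × 10^-4 M
% ionization = x/C₀ × 100% = 2.64 × 10^-4/0.0073 × 100% = 3.6%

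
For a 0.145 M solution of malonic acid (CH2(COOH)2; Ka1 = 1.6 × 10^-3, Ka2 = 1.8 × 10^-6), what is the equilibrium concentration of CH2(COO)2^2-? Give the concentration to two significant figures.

1.8 × 10^-6 M

First ionization gives [H+] ≈ [CH2(COOH)COO-] = 1.45 × 10^-2 M.
Second step: Ka2 = [H+][CH2(COO)2^2-]/[CH2(COOH)COO-] ≈ [CH2(COO)2^2-] (since [H+] ≈ [CH2(COOH)COO-]).
So [CH2(COO)2^2-] ≈ Ka2.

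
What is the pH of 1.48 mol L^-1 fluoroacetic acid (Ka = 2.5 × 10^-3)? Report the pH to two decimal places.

pH = 1.22

FCH2COOH ⇌ FCH2COO- + H+
From the ICE table, Ka = x²/(1.48 − x) = 2.5 × 10^-3.
Since Ka ≪ C₀, x ≈ √(Ka·C₀) = 6.08 × 10^-2 M.
(x/C₀ = 4.1% < 5%, so the approximation holds.)
pH = −log(6.08 × 10^-2) = 1.22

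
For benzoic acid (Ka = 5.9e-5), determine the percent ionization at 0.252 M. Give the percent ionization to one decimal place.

1.5%

C6H5COOH ⇌ C6H5COO- + H+; let x = [H+] at equilibrium.
x ≈ √(Ka·C₀) = √(5.9 × 10^-5 × 0.252) = 3.86 × 10^-3 M
Fraction ionized = 3.86 × 10^-3 / 0.252 = 0.0153 → 1.5%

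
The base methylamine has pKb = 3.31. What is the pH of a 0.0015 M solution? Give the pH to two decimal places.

CH3NH2 + H2O ⇌ CH3NH3+ + OH-
Kb = 10^(−3.31) = 4.90 × 10^-4
From the ICE table, Kb = [OH-]²/(0.0015 − [OH-]) = 4.90 × 10^-4.
The 5% rule fails; solving [OH-]² + Kb·[OH-] − Kb·C₀ = 0 exactly:
[OH-] = (−Kb + √(Kb² + 4·Kb·C₀))/2 = 6.47 × 10^-4 M
pOH = −log(6.47 × 10^-4) = 3.19; pH = 14.00 − 3.19 = 10.81

pH = 10.81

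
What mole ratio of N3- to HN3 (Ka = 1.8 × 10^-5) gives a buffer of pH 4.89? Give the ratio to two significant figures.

ratio = 1.4

pKa = -log(1.8 × 10^-5) = 4.745
pH = pKa + log(r) ⇒ log(r) = 4.89 − 4.745 = +0.145
r = [N3-]/[HN3] = 10^(+0.145) = 1.4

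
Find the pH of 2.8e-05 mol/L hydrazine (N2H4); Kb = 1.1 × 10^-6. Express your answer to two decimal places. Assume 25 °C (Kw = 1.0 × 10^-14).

pH = 8.70

N2H4 + H2O ⇌ N2H5+ + OH-
Kb = x²/(2.8e-05 − x) = 1.1 × 10^-6
x is not negligible relative to C₀; solve x² + 1.1e-06·x − 3.08e-11 = 0.
x = [−1.1e-06 + √(1.1e-06² + 1.23e-10)]/2 = 5.03 × 10^-6 M
pOH = −log(5.03 × 10^-6) = 5.30; pH = 14.00 − 5.30 = 8.70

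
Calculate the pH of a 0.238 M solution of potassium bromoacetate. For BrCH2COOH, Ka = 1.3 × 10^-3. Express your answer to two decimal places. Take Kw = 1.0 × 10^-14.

pH = 8.13

BrCH2COO- is the conjugate base of the weak acid BrCH2COOH.
Kb = Kw/Ka = 1.0×10^-14 / 1.3 × 10^-3 = 7.69 × 10^-12
Kb = x²/(0.238 − x) = 7.69 × 10^-12
Neglecting x in the denominator: x = √(7.69 × 10^-12 × 0.238) = 1.35 × 10^-6 M
(x/C₀ = 0.00057% < 5%, so the approximation holds.)
pOH = −log(1.35 × 10^-6) = 5.87; pH = 14.00 − 5.87 = 8.13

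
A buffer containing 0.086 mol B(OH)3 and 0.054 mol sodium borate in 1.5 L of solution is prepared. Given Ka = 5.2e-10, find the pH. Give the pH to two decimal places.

pH = 9.08

pKa = −log(5.2 × 10^-10) = 9.284
Henderson–Hasselbalch: pH = pKa + log([B(OH)4-]/[B(OH)3]) = 9.284 + log(0.054/0.086)
pH = 9.284 + (-0.202) = 9.08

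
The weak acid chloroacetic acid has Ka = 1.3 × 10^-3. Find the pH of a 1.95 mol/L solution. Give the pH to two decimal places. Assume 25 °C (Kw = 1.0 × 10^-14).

ClCH2COOH ⇌ ClCH2COO- + H+
Let x = [H+] at equilibrium. Ka = x²/(1.95 − x).
Neglecting x in the denominator: x = √(1.3 × 10^-3 × 1.95) = 5.03 × 10^-2 M
(x/C₀ = 2.6% < 5%, so the approximation holds.)
pH = −log(5.03 × 10^-2) = 1.30

pH = 1.30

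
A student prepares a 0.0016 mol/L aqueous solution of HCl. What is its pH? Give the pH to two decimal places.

HCl is a strong acid and dissociates completely, so [H+] = 0.0016 M.
pH = -log(0.0016) = 2.80

pH = 2.80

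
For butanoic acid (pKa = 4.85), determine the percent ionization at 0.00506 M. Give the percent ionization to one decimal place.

5.1%

CH3(CH2)2COOH ⇌ CH3(CH2)2COO- + H+; let x = [H+] at equilibrium.
Ka = 10^(−4.85) = 1.41 × 10^-5
Ka = x²/(C₀ − x); solving the quadratic gives x = 2.60 × 10^-4 M.
% ionization = x/C₀ × 100% = 2.60 × 10^-4/0.00506 × 100% = 5.1%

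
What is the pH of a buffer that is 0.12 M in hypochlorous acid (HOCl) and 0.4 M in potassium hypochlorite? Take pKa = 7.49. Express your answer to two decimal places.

pH = pKa + log([A⁻]/[HA]) = 7.49 + log(0.4/0.12)
pH = 7.49 + (+0.523) = 8.01

pH = 8.01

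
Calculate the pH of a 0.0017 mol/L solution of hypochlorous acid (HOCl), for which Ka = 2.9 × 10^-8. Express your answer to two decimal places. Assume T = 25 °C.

HOCl ⇌ OCl- + H+
From the ICE table, Ka = x²/(0.0017 − x) = 2.9 × 10^-8.
Neglecting x in the denominator: x = √(2.9 × 10^-8 × 0.0017) = 7.02 × 10^-6 M
pH = −log[H+] = −log(7.02 × 10^-6) = 5.15

pH = 5.15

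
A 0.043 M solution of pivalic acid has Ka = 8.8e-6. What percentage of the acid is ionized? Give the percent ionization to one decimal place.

(CH3)3CCOOH ⇌ (CH3)3CCOO- + H+; let x = [H+] at equilibrium.
x ≈ √(Ka·C₀) = √(8.8 × 10^-6 × 0.043) = 6.15 × 10^-4 M
% ionization = x/C₀ × 100% = 6.15 × 10^-4/0.043 × 100% = 1.4%

1.4%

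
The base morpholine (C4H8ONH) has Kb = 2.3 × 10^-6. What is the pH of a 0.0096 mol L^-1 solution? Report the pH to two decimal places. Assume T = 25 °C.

pH = 10.17

C4H8ONH + H2O ⇌ C4H8ONH2+ + OH-
Kb = [OH-]²/(0.0096 − [OH-]) = 2.3 × 10^-6
Assume [OH-] ≪ 0.0096: [OH-] ≈ √(2.3 × 10^-6 × 0.0096) = 1.49 × 10^-4 M
([OH-]/C₀ = 1.5% < 5%, so the approximation holds.)
pOH = 3.83, so pH = 14.00 − pOH = 10.17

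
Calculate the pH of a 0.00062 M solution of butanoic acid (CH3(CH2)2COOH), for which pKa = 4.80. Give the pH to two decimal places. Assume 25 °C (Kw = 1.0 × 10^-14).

CH3(CH2)2COOH ⇌ CH3(CH2)2COO- + H+
Ka = 10^(−4.80) = 1.58 × 10^-5
From the ICE table, Ka = x²/(0.00062 − x) = 1.58 × 10^-5.
The 5% rule fails; solving x² + Ka·x − Ka·C₀ = 0 exactly:
x = [−1.58e-05 + √(1.58e-05² + 3.92e-08)]/2 = 9.14 × 10^-5 M
pH = −log(9.14 × 10^-5) = 4.04

pH = 4.04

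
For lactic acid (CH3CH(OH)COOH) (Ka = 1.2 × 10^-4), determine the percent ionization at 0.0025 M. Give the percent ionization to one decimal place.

19.6%

CH3CH(OH)COOH ⇌ CH3CH(OH)COO- + H+; let x = [H+] at equilibrium.
Solve x² + 0.00012x − 3e-07 = 0 → x = 4.91 × 10^-4 M
Fraction ionized = 4.91 × 10^-4 / 0.0025 = 0.1964 → 19.6%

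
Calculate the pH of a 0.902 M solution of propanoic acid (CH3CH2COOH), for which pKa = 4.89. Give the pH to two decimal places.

CH3CH2COOH ⇌ CH3CH2COO- + H+
Ka = 10^(−4.89) = 1.29 × 10^-5
From the ICE table, Ka = [H+]²/(0.902 − [H+]) = 1.29 × 10^-5.
Assume [H+] ≪ 0.902: [H+] ≈ √(1.29 × 10^-5 × 0.902) = 3.41 × 10^-3 M
([H+]/C₀ = 0.38% < 5%, so the approximation holds.)
pH = −log(3.41 × 10^-3) = 2.47

pH = 2.47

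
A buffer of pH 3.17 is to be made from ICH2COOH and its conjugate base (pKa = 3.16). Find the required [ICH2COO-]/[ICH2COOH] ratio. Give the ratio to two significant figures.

ratio = 1.0

pH = pKa + log(r) ⇒ log(r) = 3.17 − 3.16 = +0.01
r = [ICH2COO-]/[ICH2COOH] = 10^(+0.01) = 1.02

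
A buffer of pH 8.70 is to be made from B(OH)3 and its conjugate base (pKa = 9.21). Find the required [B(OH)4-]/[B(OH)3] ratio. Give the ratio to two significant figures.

pH = pKa + log(r) ⇒ log(r) = 8.70 − 9.21 = -0.51
r = [B(OH)4-]/[B(OH)3] = 10^(-0.51) = 0.309

ratio = 0.31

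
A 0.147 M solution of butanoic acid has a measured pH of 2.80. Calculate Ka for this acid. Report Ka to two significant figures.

Ka = 1.7 × 10^-5

[H+] = 10^(-2.80) = 1.58 × 10^-3 M
At equilibrium [HA] = 0.147 − 1.58 × 10^-3 = 1.45 × 10^-1 M
Ka = [H+][A-]/[HA] = (1.58 × 10^-3)² / 1.45 × 10^-1 = 1.7 × 10^-5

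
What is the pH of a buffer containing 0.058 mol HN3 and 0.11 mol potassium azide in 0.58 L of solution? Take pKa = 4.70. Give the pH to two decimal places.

pH = 4.98

Using pH = pKa + log([base]/[acid]) with [base]/[acid] = 0.11/0.058:
pH = 4.70 + (+0.278) = 4.98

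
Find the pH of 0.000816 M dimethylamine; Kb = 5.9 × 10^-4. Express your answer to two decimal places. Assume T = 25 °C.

pH = 10.66

(CH3)2NH + H2O ⇌ (CH3)2NH2+ + OH-
Kb = [OH-]²/(0.000816 − [OH-]) = 5.9 × 10^-4
[OH-] is not negligible relative to C₀; solve [OH-]² + 0.00059·[OH-] − 4.81e-07 = 0.
[OH-] = [−0.00059 + √(0.00059² + 1.93e-06)]/2 = 4.59 × 10^-4 M
pOH = −log(4.59 × 10^-4) = 3.34; pH = 14.00 − 3.34 = 10.66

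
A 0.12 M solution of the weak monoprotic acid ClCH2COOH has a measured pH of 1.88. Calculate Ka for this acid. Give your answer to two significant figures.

[H+] = 10^(-1.88) = 1.32 × 10^-2 M
At equilibrium [HA] = 0.12 − 1.32 × 10^-2 = 1.07 × 10^-1 M
Ka = [H+][A-]/[HA] = (1.32 × 10^-2)² / 1.07 × 10^-1 = 1.6 × 10^-3

Ka = 1.6 × 10^-3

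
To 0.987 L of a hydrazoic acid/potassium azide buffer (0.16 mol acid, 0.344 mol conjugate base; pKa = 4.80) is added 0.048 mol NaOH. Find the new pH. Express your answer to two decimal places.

After neutralization: n(HN3) = 0.112 mol, n(N3-) = 0.392 mol.
pH = pKa + log([A⁻]/[HA]) = 4.80 + log(0.392/0.112) = 4.80 +0.544

pH = 5.34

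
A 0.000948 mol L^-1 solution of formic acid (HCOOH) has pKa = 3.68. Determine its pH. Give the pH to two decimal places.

pH = 3.45

HCOOH ⇌ HCOO- + H+
Ka = 10^(−3.68) = 2.09 × 10^-4
Ka = x²/(0.000948 − x) = 2.09 × 10^-4
The 5% rule fails; solving x² + Ka·x − Ka·C₀ = 0 exactly:
x = [−0.000209 + √(0.000209² + 7.93e-07)]/2 = 3.53 × 10^-4 M
pH = −log(3.53 × 10^-4) = 3.45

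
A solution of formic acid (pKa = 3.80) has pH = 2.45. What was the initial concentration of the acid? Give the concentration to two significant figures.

C₀ = 8.3 × 10^-2 M

[H+] = 10^(-2.45) = 3.55 × 10^-3 M = x
Ka = 10^(−3.80) = 1.58 × 10^-4
Ka = x²/(C₀ − x) ⇒ C₀ = x + x²/Ka
C₀ = 3.55 × 10^-3 + (3.55 × 10^-3)²/(1.58 × 10^-4) = 8.33 × 10^-2 M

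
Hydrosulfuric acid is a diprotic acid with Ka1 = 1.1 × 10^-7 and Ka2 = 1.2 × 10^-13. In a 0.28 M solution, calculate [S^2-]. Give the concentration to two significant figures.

First ionization gives [H+] ≈ [HS-] = 1.75 × 10^-4 M.
Second step: Ka2 = [H+][S^2-]/[HS-] ≈ [S^2-] (since [H+] ≈ [HS-]).
So [S^2-] ≈ Ka2.

1.2 × 10^-13 M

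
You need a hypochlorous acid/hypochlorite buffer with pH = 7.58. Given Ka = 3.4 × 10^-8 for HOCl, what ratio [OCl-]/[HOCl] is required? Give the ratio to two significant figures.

pKa = -log(3.4 × 10^-8) = 7.469
pH = pKa + log(r) ⇒ log(r) = 7.58 − 7.469 = +0.111
r = [OCl-]/[HOCl] = 10^(+0.111) = 1.29

ratio = 1.3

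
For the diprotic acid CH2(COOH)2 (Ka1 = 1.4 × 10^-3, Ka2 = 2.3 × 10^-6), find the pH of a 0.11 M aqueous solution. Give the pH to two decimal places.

Since Ka1 ≫ Ka2, the first ionization dominates [H+].
Ka1 = x²/(0.11 − x) = 1.4 × 10^-3
Solving the quadratic: x = (−Ka1 + √(Ka1² + 4·Ka1·C₀))/2 = 1.17 × 10^-2 M
pH = −log(1.17 × 10^-2) = 1.93

pH = 1.93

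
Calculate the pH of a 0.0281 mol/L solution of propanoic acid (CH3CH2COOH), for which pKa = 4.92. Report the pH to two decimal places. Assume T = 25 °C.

CH3CH2COOH ⇌ CH3CH2COO- + H+
Ka = 10^(−4.92) = 1.20 × 10^-5
Ka = [H+]²/(0.0281 − [H+]) = 1.20 × 10^-5
Since Ka ≪ C₀, [H+] ≈ √(Ka·C₀) = 5.81 × 10^-4 M.
pH = −log[H+] = −log(5.81 × 10^-4) = 3.24

pH = 3.24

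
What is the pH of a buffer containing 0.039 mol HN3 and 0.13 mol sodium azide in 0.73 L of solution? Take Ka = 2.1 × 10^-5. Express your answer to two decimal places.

pKa = −log(2.1 × 10^-5) = 4.678
Henderson–Hasselbalch: pH = pKa + log([N3-]/[HN3]) = 4.678 + log(0.13/0.039)
pH = 4.678 + (+0.523) = 5.20

pH = 5.20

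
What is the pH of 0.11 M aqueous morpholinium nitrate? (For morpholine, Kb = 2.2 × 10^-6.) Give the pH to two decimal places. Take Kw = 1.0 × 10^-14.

C4H8ONH2+ is the conjugate acid of the weak base C4H8ONH.
Ka = Kw/Kb = 1.0×10^-14 / 2.2 × 10^-6 = 4.55 × 10^-9
Ka = x²/(0.11 − x) = 4.55 × 10^-9
Neglecting x in the denominator: x = √(4.55 × 10^-9 × 0.11) = 2.24 × 10^-5 M
(x/C₀ = 0.02% < 5%, so the approximation holds.)
pH = −log[H+] = −log(2.24 × 10^-5) = 4.65

pH = 4.65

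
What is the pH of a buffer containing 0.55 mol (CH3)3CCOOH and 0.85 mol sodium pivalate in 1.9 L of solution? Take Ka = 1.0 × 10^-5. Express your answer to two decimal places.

pKa = −log(1.0 × 10^-5) = 5.000
Henderson–Hasselbalch: pH = pKa + log([(CH3)3CCOO-]/[(CH3)3CCOOH]) = 5.000 + log(0.85/0.55)
pH = 5.000 + (+0.189) = 5.19

pH = 5.19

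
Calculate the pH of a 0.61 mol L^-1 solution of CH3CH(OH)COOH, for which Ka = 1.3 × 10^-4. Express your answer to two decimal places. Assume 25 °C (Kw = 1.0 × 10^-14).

pH = 2.05

CH3CH(OH)COOH ⇌ CH3CH(OH)COO- + H+
From the ICE table, Ka = x²/(0.61 − x) = 1.3 × 10^-4.
Assume x ≪ 0.61: x ≈ √(1.3 × 10^-4 × 0.61) = 8.91 × 10^-3 M
pH = −log(8.91 × 10^-3) = 2.05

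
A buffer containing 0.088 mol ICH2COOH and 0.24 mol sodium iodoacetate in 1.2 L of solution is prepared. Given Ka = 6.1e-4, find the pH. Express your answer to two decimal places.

pH = 3.65

pKa = −log(6.1 × 10^-4) = 3.215
pH = pKa + log([A⁻]/[HA]) = 3.215 + log(0.24/0.088)
pH = 3.215 + (+0.436) = 3.65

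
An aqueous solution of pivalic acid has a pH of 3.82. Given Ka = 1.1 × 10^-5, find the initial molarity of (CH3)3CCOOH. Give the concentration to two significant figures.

[H+] = 10^(-3.82) = 1.51 × 10^-4 M = x
Ka = x²/(C₀ − x) ⇒ C₀ = x + x²/Ka
C₀ = 1.51 × 10^-4 + (1.51 × 10^-4)²/(1.1 × 10^-5) = 2.22 × 10^-3 M

C₀ = 2.2 × 10^-3 M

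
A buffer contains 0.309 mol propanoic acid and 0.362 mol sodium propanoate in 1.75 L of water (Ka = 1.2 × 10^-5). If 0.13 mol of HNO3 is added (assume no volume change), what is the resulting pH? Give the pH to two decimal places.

After neutralization: n(CH3CH2COOH) = 0.439 mol, n(CH3CH2COO-) = 0.232 mol.
pKa = −log(1.2 × 10^-5) = 4.921
pH = pKa + log(n_CH3CH2COO-/n_CH3CH2COOH) = 4.921 + log(0.232/0.439) = 4.921 + (-0.277)

pH = 4.64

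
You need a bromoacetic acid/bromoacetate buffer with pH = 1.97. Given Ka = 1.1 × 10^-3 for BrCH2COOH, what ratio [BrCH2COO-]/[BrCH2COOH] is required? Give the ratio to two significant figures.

ratio = 0.10

pKa = -log(1.1 × 10^-3) = 2.959
pH = pKa + log(r) ⇒ log(r) = 1.97 − 2.959 = -0.989
r = [BrCH2COO-]/[BrCH2COOH] = 10^(-0.989) = 0.103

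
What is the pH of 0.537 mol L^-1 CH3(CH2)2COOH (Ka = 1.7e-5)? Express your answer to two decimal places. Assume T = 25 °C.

CH3(CH2)2COOH ⇌ CH3(CH2)2COO- + H+
Ka = [H+]²/(0.537 − [H+]) = 1.7 × 10^-5
Assume [H+] ≪ 0.537: [H+] ≈ √(1.7 × 10^-5 × 0.537) = 3.02 × 10^-3 M
([H+]/C₀ = 0.56% < 5%, so the approximation holds.)
pH = −log[H+] = −log(3.02 × 10^-3) = 2.52

pH = 2.52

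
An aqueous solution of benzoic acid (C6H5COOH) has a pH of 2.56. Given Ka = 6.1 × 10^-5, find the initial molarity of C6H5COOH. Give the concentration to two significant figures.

C₀ = 1.3 × 10^-1 M

[H+] = 10^(-2.56) = 2.75 × 10^-3 M = x
Ka = x²/(C₀ − x) ⇒ C₀ = x + x²/Ka
C₀ = 2.75 × 10^-3 + (2.75 × 10^-3)²/(6.1 × 10^-5) = 1.27 × 10^-1 M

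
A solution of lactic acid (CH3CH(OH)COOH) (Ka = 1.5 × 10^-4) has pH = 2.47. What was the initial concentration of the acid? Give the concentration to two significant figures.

C₀ = 8.0 × 10^-2 M

[H+] = 10^(-2.47) = 3.39 × 10^-3 M = x
Ka = x²/(C₀ − x) ⇒ C₀ = x + x²/Ka
C₀ = 3.39 × 10^-3 + (3.39 × 10^-3)²/(1.5 × 10^-4) = 8.00 × 10^-2 M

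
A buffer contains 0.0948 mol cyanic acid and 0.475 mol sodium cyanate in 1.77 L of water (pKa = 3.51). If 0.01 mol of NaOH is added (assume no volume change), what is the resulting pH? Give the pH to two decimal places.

pH = 4.27

OH- converts HOCN to OCN-: HOCN → 0.0848 mol, OCN- → 0.485 mol.
pH = pKa + log([A⁻]/[HA]) = 3.51 + log(0.485/0.0848) = 3.51 +0.757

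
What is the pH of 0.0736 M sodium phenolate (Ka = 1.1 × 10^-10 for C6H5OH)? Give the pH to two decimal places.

pH = 11.41

C6H5O- is the conjugate base of the weak acid C6H5OH.
Kb = Kw/Ka = 1.0×10^-14 / 1.1 × 10^-10 = 9.09 × 10^-5
From the ICE table, Kb = [OH-]²/(0.0736 − [OH-]) = 9.09 × 10^-5.
Since Kb ≪ C₀, [OH-] ≈ √(Kb·C₀) = 2.59 × 10^-3 M.
Check: 3.5% ionized — well under 5%, approximation valid.
pOH = −log(2.59 × 10^-3) = 2.59; pH = 14.00 − 2.59 = 11.41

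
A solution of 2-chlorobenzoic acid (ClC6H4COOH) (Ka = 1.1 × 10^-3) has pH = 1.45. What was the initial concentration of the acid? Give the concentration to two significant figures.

[H+] = 10^(-1.45) = 3.55 × 10^-2 M = x
Ka = x²/(C₀ − x) ⇒ C₀ = x + x²/Ka
C₀ = 3.55 × 10^-2 + (3.55 × 10^-2)²/(1.1 × 10^-3) = 1.18 M

C₀ = 1.2 M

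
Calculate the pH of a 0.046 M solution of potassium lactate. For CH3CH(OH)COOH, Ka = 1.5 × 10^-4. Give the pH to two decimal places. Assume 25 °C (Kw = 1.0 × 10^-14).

CH3CH(OH)COO- is the conjugate base of the weak acid CH3CH(OH)COOH.
Kb = Kw/Ka = 1.0×10^-14 / 1.5 × 10^-4 = 6.67 × 10^-11
Kb = x²/(0.046 − x) = 6.67 × 10^-11
Assume x ≪ 0.046: x ≈ √(6.67 × 10^-11 × 0.046) = 1.75 × 10^-6 M
pOH = 5.76, so pH = 14.00 − pOH = 8.24

pH = 8.24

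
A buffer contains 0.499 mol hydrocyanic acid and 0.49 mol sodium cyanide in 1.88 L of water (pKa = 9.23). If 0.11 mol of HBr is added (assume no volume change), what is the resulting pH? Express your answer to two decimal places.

pH = 9.03

Added H+ converts CN- to HCN: HCN → 0.609 mol, CN- → 0.38 mol.
pH = pKa + log(n_CN-/n_HCN) = 9.23 + log(0.38/0.609) = 9.23 + (-0.205)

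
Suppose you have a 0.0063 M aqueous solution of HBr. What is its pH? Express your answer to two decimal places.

pH = 2.20

HBr is a strong acid and dissociates completely, so [H+] = 0.0063 M.
pH = -log(0.0063) = 2.20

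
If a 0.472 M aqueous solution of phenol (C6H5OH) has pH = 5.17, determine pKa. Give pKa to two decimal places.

pKa = 10.01

[H+] = 10^(-5.17) = 6.76 × 10^-6 M
At equilibrium [HA] = 0.472 − 6.76 × 10^-6 = 4.72 × 10^-1 M
Ka = [H+][A-]/[HA] = (6.76 × 10^-6)² / 4.72 × 10^-1 = 9.68 × 10^-11
pKa = -log(9.68 × 10^-11) = 10.01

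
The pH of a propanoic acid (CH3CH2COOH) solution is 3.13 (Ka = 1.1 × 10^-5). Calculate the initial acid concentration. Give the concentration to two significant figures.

C₀ = 5.1 × 10^-2 M

[H+] = 10^(-3.13) = 7.41 × 10^-4 M = x
Ka = x²/(C₀ − x) ⇒ C₀ = x + x²/Ka
C₀ = 7.41 × 10^-4 + (7.41 × 10^-4)²/(1.1 × 10^-5) = 5.07 × 10^-2 M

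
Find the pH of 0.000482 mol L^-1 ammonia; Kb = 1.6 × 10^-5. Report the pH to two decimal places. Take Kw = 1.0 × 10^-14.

pH = 9.90

NH3 + H2O ⇌ NH4+ + OH-
Kb = x²/(0.000482 − x) = 1.6 × 10^-5
Here C₀/Kb ≈ 30.1, so the small-x approximation fails. Use the quadratic:
x = (−Kb + √(Kb² + 4·Kb·C₀))/2 = 8.02 × 10^-5 M
pOH = −log(8.02 × 10^-5) = 4.10; pH = 14.00 − 4.10 = 9.90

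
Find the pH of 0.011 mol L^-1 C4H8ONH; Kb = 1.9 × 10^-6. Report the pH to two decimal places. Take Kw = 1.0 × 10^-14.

pH = 10.16

C4H8ONH + H2O ⇌ C4H8ONH2+ + OH-
Kb = x²/(0.011 − x) = 1.9 × 10^-6
Since Kb ≪ C₀, x ≈ √(Kb·C₀) = 1.45 × 10^-4 M.
(x/C₀ = 1.3% < 5%, so the approximation holds.)
pOH = −log(1.45 × 10^-4) = 3.84; pH = 14.00 − 3.84 = 10.16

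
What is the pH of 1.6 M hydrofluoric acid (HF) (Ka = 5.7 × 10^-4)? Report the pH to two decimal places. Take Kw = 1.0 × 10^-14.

pH = 1.52

HF ⇌ F- + H+
Ka = [H+]²/(1.6 − [H+]) = 5.7 × 10^-4
Neglecting [H+] in the denominator: [H+] = √(5.7 × 10^-4 × 1.6) = 3.02 × 10^-2 M
pH = −log(3.02 × 10^-2) = 1.52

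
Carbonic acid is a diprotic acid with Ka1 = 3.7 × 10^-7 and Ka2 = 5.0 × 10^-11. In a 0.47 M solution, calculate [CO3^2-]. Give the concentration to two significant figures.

First ionization gives [H+] ≈ [HCO3-] = 4.17 × 10^-4 M.
Second step: Ka2 = [H+][CO3^2-]/[HCO3-] ≈ [CO3^2-] (since [H+] ≈ [HCO3-]).
So [CO3^2-] ≈ Ka2.

5.0 × 10^-11 M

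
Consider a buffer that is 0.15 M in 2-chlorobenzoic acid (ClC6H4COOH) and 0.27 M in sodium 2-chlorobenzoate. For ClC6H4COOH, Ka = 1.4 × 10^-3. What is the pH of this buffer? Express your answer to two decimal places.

pH = 3.11

pKa = −log(1.4 × 10^-3) = 2.854
pH = pKa + log([A⁻]/[HA]) = 2.854 + log(0.27/0.15)
pH = 2.854 + (+0.255) = 3.11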